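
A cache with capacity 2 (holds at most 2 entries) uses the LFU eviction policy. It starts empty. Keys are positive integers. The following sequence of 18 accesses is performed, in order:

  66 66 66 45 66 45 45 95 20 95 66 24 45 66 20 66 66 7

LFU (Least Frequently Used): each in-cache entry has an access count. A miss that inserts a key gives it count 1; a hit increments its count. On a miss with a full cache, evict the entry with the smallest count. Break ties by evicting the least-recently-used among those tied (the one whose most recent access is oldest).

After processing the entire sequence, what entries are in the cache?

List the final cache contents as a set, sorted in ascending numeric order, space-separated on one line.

LFU simulation (capacity=2):
  1. access 66: MISS. Cache: [66(c=1)]
  2. access 66: HIT, count now 2. Cache: [66(c=2)]
  3. access 66: HIT, count now 3. Cache: [66(c=3)]
  4. access 45: MISS. Cache: [45(c=1) 66(c=3)]
  5. access 66: HIT, count now 4. Cache: [45(c=1) 66(c=4)]
  6. access 45: HIT, count now 2. Cache: [45(c=2) 66(c=4)]
  7. access 45: HIT, count now 3. Cache: [45(c=3) 66(c=4)]
  8. access 95: MISS, evict 45(c=3). Cache: [95(c=1) 66(c=4)]
  9. access 20: MISS, evict 95(c=1). Cache: [20(c=1) 66(c=4)]
  10. access 95: MISS, evict 20(c=1). Cache: [95(c=1) 66(c=4)]
  11. access 66: HIT, count now 5. Cache: [95(c=1) 66(c=5)]
  12. access 24: MISS, evict 95(c=1). Cache: [24(c=1) 66(c=5)]
  13. access 45: MISS, evict 24(c=1). Cache: [45(c=1) 66(c=5)]
  14. access 66: HIT, count now 6. Cache: [45(c=1) 66(c=6)]
  15. access 20: MISS, evict 45(c=1). Cache: [20(c=1) 66(c=6)]
  16. access 66: HIT, count now 7. Cache: [20(c=1) 66(c=7)]
  17. access 66: HIT, count now 8. Cache: [20(c=1) 66(c=8)]
  18. access 7: MISS, evict 20(c=1). Cache: [7(c=1) 66(c=8)]
Total: 9 hits, 9 misses, 7 evictions

Answer: 7 66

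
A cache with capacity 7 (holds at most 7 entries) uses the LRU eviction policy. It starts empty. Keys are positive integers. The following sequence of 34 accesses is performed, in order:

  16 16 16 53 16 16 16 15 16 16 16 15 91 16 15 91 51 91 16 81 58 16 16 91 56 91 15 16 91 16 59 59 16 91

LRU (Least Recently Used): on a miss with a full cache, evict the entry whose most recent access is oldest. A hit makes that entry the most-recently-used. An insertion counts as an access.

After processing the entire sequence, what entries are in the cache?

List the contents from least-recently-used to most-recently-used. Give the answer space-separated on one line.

LRU simulation (capacity=7):
  1. access 16: MISS. Cache (LRU->MRU): [16]
  2. access 16: HIT. Cache (LRU->MRU): [16]
  3. access 16: HIT. Cache (LRU->MRU): [16]
  4. access 53: MISS. Cache (LRU->MRU): [16 53]
  5. access 16: HIT. Cache (LRU->MRU): [53 16]
  6. access 16: HIT. Cache (LRU->MRU): [53 16]
  7. access 16: HIT. Cache (LRU->MRU): [53 16]
  8. access 15: MISS. Cache (LRU->MRU): [53 16 15]
  9. access 16: HIT. Cache (LRU->MRU): [53 15 16]
  10. access 16: HIT. Cache (LRU->MRU): [53 15 16]
  11. access 16: HIT. Cache (LRU->MRU): [53 15 16]
  12. access 15: HIT. Cache (LRU->MRU): [53 16 15]
  13. access 91: MISS. Cache (LRU->MRU): [53 16 15 91]
  14. access 16: HIT. Cache (LRU->MRU): [53 15 91 16]
  15. access 15: HIT. Cache (LRU->MRU): [53 91 16 15]
  16. access 91: HIT. Cache (LRU->MRU): [53 16 15 91]
  17. access 51: MISS. Cache (LRU->MRU): [53 16 15 91 51]
  18. access 91: HIT. Cache (LRU->MRU): [53 16 15 51 91]
  19. access 16: HIT. Cache (LRU->MRU): [53 15 51 91 16]
  20. access 81: MISS. Cache (LRU->MRU): [53 15 51 91 16 81]
  21. access 58: MISS. Cache (LRU->MRU): [53 15 51 91 16 81 58]
  22. access 16: HIT. Cache (LRU->MRU): [53 15 51 91 81 58 16]
  23. access 16: HIT. Cache (LRU->MRU): [53 15 51 91 81 58 16]
  24. access 91: HIT. Cache (LRU->MRU): [53 15 51 81 58 16 91]
  25. access 56: MISS, evict 53. Cache (LRU->MRU): [15 51 81 58 16 91 56]
  26. access 91: HIT. Cache (LRU->MRU): [15 51 81 58 16 56 91]
  27. access 15: HIT. Cache (LRU->MRU): [51 81 58 16 56 91 15]
  28. access 16: HIT. Cache (LRU->MRU): [51 81 58 56 91 15 16]
  29. access 91: HIT. Cache (LRU->MRU): [51 81 58 56 15 16 91]
  30. access 16: HIT. Cache (LRU->MRU): [51 81 58 56 15 91 16]
  31. access 59: MISS, evict 51. Cache (LRU->MRU): [81 58 56 15 91 16 59]
  32. access 59: HIT. Cache (LRU->MRU): [81 58 56 15 91 16 59]
  33. access 16: HIT. Cache (LRU->MRU): [81 58 56 15 91 59 16]
  34. access 91: HIT. Cache (LRU->MRU): [81 58 56 15 59 16 91]
Total: 25 hits, 9 misses, 2 evictions

Answer: 81 58 56 15 59 16 91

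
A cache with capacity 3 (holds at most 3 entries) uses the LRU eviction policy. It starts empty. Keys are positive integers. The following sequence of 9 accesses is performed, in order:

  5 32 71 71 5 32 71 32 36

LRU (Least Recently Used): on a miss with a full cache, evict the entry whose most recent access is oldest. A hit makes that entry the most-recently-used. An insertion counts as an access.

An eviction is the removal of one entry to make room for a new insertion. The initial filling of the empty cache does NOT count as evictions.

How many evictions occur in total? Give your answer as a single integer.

Answer: 1

Derivation:
LRU simulation (capacity=3):
  1. access 5: MISS. Cache (LRU->MRU): [5]
  2. access 32: MISS. Cache (LRU->MRU): [5 32]
  3. access 71: MISS. Cache (LRU->MRU): [5 32 71]
  4. access 71: HIT. Cache (LRU->MRU): [5 32 71]
  5. access 5: HIT. Cache (LRU->MRU): [32 71 5]
  6. access 32: HIT. Cache (LRU->MRU): [71 5 32]
  7. access 71: HIT. Cache (LRU->MRU): [5 32 71]
  8. access 32: HIT. Cache (LRU->MRU): [5 71 32]
  9. access 36: MISS, evict 5. Cache (LRU->MRU): [71 32 36]
Total: 5 hits, 4 misses, 1 evictions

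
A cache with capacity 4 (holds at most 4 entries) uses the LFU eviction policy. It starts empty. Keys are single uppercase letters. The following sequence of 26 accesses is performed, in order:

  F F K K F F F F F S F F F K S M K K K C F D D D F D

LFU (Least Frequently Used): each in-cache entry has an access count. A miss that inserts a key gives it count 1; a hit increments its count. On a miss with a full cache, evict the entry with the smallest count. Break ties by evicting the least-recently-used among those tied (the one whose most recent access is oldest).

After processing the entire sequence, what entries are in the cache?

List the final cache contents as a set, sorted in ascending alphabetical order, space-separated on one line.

Answer: D F K S

Derivation:
LFU simulation (capacity=4):
  1. access F: MISS. Cache: [F(c=1)]
  2. access F: HIT, count now 2. Cache: [F(c=2)]
  3. access K: MISS. Cache: [K(c=1) F(c=2)]
  4. access K: HIT, count now 2. Cache: [F(c=2) K(c=2)]
  5. access F: HIT, count now 3. Cache: [K(c=2) F(c=3)]
  6. access F: HIT, count now 4. Cache: [K(c=2) F(c=4)]
  7. access F: HIT, count now 5. Cache: [K(c=2) F(c=5)]
  8. access F: HIT, count now 6. Cache: [K(c=2) F(c=6)]
  9. access F: HIT, count now 7. Cache: [K(c=2) F(c=7)]
  10. access S: MISS. Cache: [S(c=1) K(c=2) F(c=7)]
  11. access F: HIT, count now 8. Cache: [S(c=1) K(c=2) F(c=8)]
  12. access F: HIT, count now 9. Cache: [S(c=1) K(c=2) F(c=9)]
  13. access F: HIT, count now 10. Cache: [S(c=1) K(c=2) F(c=10)]
  14. access K: HIT, count now 3. Cache: [S(c=1) K(c=3) F(c=10)]
  15. access S: HIT, count now 2. Cache: [S(c=2) K(c=3) F(c=10)]
  16. access M: MISS. Cache: [M(c=1) S(c=2) K(c=3) F(c=10)]
  17. access K: HIT, count now 4. Cache: [M(c=1) S(c=2) K(c=4) F(c=10)]
  18. access K: HIT, count now 5. Cache: [M(c=1) S(c=2) K(c=5) F(c=10)]
  19. access K: HIT, count now 6. Cache: [M(c=1) S(c=2) K(c=6) F(c=10)]
  20. access C: MISS, evict M(c=1). Cache: [C(c=1) S(c=2) K(c=6) F(c=10)]
  21. access F: HIT, count now 11. Cache: [C(c=1) S(c=2) K(c=6) F(c=11)]
  22. access D: MISS, evict C(c=1). Cache: [D(c=1) S(c=2) K(c=6) F(c=11)]
  23. access D: HIT, count now 2. Cache: [S(c=2) D(c=2) K(c=6) F(c=11)]
  24. access D: HIT, count now 3. Cache: [S(c=2) D(c=3) K(c=6) F(c=11)]
  25. access F: HIT, count now 12. Cache: [S(c=2) D(c=3) K(c=6) F(c=12)]
  26. access D: HIT, count now 4. Cache: [S(c=2) D(c=4) K(c=6) F(c=12)]
Total: 20 hits, 6 misses, 2 evictions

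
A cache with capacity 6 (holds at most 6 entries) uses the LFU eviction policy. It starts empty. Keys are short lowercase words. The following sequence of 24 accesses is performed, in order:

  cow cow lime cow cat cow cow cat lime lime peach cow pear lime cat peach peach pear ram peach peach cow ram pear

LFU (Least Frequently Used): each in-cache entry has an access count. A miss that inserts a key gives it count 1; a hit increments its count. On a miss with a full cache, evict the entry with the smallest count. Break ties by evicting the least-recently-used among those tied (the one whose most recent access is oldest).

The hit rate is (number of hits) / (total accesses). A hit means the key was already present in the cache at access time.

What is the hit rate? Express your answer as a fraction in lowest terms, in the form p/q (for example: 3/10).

LFU simulation (capacity=6):
  1. access cow: MISS. Cache: [cow(c=1)]
  2. access cow: HIT, count now 2. Cache: [cow(c=2)]
  3. access lime: MISS. Cache: [lime(c=1) cow(c=2)]
  4. access cow: HIT, count now 3. Cache: [lime(c=1) cow(c=3)]
  5. access cat: MISS. Cache: [lime(c=1) cat(c=1) cow(c=3)]
  6. access cow: HIT, count now 4. Cache: [lime(c=1) cat(c=1) cow(c=4)]
  7. access cow: HIT, count now 5. Cache: [lime(c=1) cat(c=1) cow(c=5)]
  8. access cat: HIT, count now 2. Cache: [lime(c=1) cat(c=2) cow(c=5)]
  9. access lime: HIT, count now 2. Cache: [cat(c=2) lime(c=2) cow(c=5)]
  10. access lime: HIT, count now 3. Cache: [cat(c=2) lime(c=3) cow(c=5)]
  11. access peach: MISS. Cache: [peach(c=1) cat(c=2) lime(c=3) cow(c=5)]
  12. access cow: HIT, count now 6. Cache: [peach(c=1) cat(c=2) lime(c=3) cow(c=6)]
  13. access pear: MISS. Cache: [peach(c=1) pear(c=1) cat(c=2) lime(c=3) cow(c=6)]
  14. access lime: HIT, count now 4. Cache: [peach(c=1) pear(c=1) cat(c=2) lime(c=4) cow(c=6)]
  15. access cat: HIT, count now 3. Cache: [peach(c=1) pear(c=1) cat(c=3) lime(c=4) cow(c=6)]
  16. access peach: HIT, count now 2. Cache: [pear(c=1) peach(c=2) cat(c=3) lime(c=4) cow(c=6)]
  17. access peach: HIT, count now 3. Cache: [pear(c=1) cat(c=3) peach(c=3) lime(c=4) cow(c=6)]
  18. access pear: HIT, count now 2. Cache: [pear(c=2) cat(c=3) peach(c=3) lime(c=4) cow(c=6)]
  19. access ram: MISS. Cache: [ram(c=1) pear(c=2) cat(c=3) peach(c=3) lime(c=4) cow(c=6)]
  20. access peach: HIT, count now 4. Cache: [ram(c=1) pear(c=2) cat(c=3) lime(c=4) peach(c=4) cow(c=6)]
  21. access peach: HIT, count now 5. Cache: [ram(c=1) pear(c=2) cat(c=3) lime(c=4) peach(c=5) cow(c=6)]
  22. access cow: HIT, count now 7. Cache: [ram(c=1) pear(c=2) cat(c=3) lime(c=4) peach(c=5) cow(c=7)]
  23. access ram: HIT, count now 2. Cache: [pear(c=2) ram(c=2) cat(c=3) lime(c=4) peach(c=5) cow(c=7)]
  24. access pear: HIT, count now 3. Cache: [ram(c=2) cat(c=3) pear(c=3) lime(c=4) peach(c=5) cow(c=7)]
Total: 18 hits, 6 misses, 0 evictions

Hit rate = 18/24 = 3/4

Answer: 3/4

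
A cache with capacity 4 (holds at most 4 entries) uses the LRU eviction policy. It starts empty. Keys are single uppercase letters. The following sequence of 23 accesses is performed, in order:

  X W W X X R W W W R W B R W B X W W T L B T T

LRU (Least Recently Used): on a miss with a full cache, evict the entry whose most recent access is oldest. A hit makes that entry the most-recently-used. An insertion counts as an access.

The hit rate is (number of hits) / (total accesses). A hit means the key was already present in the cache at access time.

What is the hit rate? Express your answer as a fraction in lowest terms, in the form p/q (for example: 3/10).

LRU simulation (capacity=4):
  1. access X: MISS. Cache (LRU->MRU): [X]
  2. access W: MISS. Cache (LRU->MRU): [X W]
  3. access W: HIT. Cache (LRU->MRU): [X W]
  4. access X: HIT. Cache (LRU->MRU): [W X]
  5. access X: HIT. Cache (LRU->MRU): [W X]
  6. access R: MISS. Cache (LRU->MRU): [W X R]
  7. access W: HIT. Cache (LRU->MRU): [X R W]
  8. access W: HIT. Cache (LRU->MRU): [X R W]
  9. access W: HIT. Cache (LRU->MRU): [X R W]
  10. access R: HIT. Cache (LRU->MRU): [X W R]
  11. access W: HIT. Cache (LRU->MRU): [X R W]
  12. access B: MISS. Cache (LRU->MRU): [X R W B]
  13. access R: HIT. Cache (LRU->MRU): [X W B R]
  14. access W: HIT. Cache (LRU->MRU): [X B R W]
  15. access B: HIT. Cache (LRU->MRU): [X R W B]
  16. access X: HIT. Cache (LRU->MRU): [R W B X]
  17. access W: HIT. Cache (LRU->MRU): [R B X W]
  18. access W: HIT. Cache (LRU->MRU): [R B X W]
  19. access T: MISS, evict R. Cache (LRU->MRU): [B X W T]
  20. access L: MISS, evict B. Cache (LRU->MRU): [X W T L]
  21. access B: MISS, evict X. Cache (LRU->MRU): [W T L B]
  22. access T: HIT. Cache (LRU->MRU): [W L B T]
  23. access T: HIT. Cache (LRU->MRU): [W L B T]
Total: 16 hits, 7 misses, 3 evictions

Hit rate = 16/23

Answer: 16/23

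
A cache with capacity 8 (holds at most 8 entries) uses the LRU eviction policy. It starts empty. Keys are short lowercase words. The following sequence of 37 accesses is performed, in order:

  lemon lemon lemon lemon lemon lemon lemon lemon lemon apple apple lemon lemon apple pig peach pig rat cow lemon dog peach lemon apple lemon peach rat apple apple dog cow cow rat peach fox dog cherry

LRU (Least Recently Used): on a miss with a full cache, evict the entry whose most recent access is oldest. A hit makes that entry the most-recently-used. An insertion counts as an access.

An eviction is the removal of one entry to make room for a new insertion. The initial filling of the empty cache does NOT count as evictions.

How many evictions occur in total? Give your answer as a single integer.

Answer: 1

Derivation:
LRU simulation (capacity=8):
  1. access lemon: MISS. Cache (LRU->MRU): [lemon]
  2. access lemon: HIT. Cache (LRU->MRU): [lemon]
  3. access lemon: HIT. Cache (LRU->MRU): [lemon]
  4. access lemon: HIT. Cache (LRU->MRU): [lemon]
  5. access lemon: HIT. Cache (LRU->MRU): [lemon]
  6. access lemon: HIT. Cache (LRU->MRU): [lemon]
  7. access lemon: HIT. Cache (LRU->MRU): [lemon]
  8. access lemon: HIT. Cache (LRU->MRU): [lemon]
  9. access lemon: HIT. Cache (LRU->MRU): [lemon]
  10. access apple: MISS. Cache (LRU->MRU): [lemon apple]
  11. access apple: HIT. Cache (LRU->MRU): [lemon apple]
  12. access lemon: HIT. Cache (LRU->MRU): [apple lemon]
  13. access lemon: HIT. Cache (LRU->MRU): [apple lemon]
  14. access apple: HIT. Cache (LRU->MRU): [lemon apple]
  15. access pig: MISS. Cache (LRU->MRU): [lemon apple pig]
  16. access peach: MISS. Cache (LRU->MRU): [lemon apple pig peach]
  17. access pig: HIT. Cache (LRU->MRU): [lemon apple peach pig]
  18. access rat: MISS. Cache (LRU->MRU): [lemon apple peach pig rat]
  19. access cow: MISS. Cache (LRU->MRU): [lemon apple peach pig rat cow]
  20. access lemon: HIT. Cache (LRU->MRU): [apple peach pig rat cow lemon]
  21. access dog: MISS. Cache (LRU->MRU): [apple peach pig rat cow lemon dog]
  22. access peach: HIT. Cache (LRU->MRU): [apple pig rat cow lemon dog peach]
  23. access lemon: HIT. Cache (LRU->MRU): [apple pig rat cow dog peach lemon]
  24. access apple: HIT. Cache (LRU->MRU): [pig rat cow dog peach lemon apple]
  25. access lemon: HIT. Cache (LRU->MRU): [pig rat cow dog peach apple lemon]
  26. access peach: HIT. Cache (LRU->MRU): [pig rat cow dog apple lemon peach]
  27. access rat: HIT. Cache (LRU->MRU): [pig cow dog apple lemon peach rat]
  28. access apple: HIT. Cache (LRU->MRU): [pig cow dog lemon peach rat apple]
  29. access apple: HIT. Cache (LRU->MRU): [pig cow dog lemon peach rat apple]
  30. access dog: HIT. Cache (LRU->MRU): [pig cow lemon peach rat apple dog]
  31. access cow: HIT. Cache (LRU->MRU): [pig lemon peach rat apple dog cow]
  32. access cow: HIT. Cache (LRU->MRU): [pig lemon peach rat apple dog cow]
  33. access rat: HIT. Cache (LRU->MRU): [pig lemon peach apple dog cow rat]
  34. access peach: HIT. Cache (LRU->MRU): [pig lemon apple dog cow rat peach]
  35. access fox: MISS. Cache (LRU->MRU): [pig lemon apple dog cow rat peach fox]
  36. access dog: HIT. Cache (LRU->MRU): [pig lemon apple cow rat peach fox dog]
  37. access cherry: MISS, evict pig. Cache (LRU->MRU): [lemon apple cow rat peach fox dog cherry]
Total: 28 hits, 9 misses, 1 evictions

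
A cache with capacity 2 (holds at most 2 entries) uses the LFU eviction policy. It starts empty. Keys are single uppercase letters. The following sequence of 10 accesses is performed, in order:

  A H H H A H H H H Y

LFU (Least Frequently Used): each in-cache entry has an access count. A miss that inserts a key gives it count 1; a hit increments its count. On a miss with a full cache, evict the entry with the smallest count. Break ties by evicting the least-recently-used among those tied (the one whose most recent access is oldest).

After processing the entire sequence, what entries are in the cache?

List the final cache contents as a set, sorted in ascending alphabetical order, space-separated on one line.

LFU simulation (capacity=2):
  1. access A: MISS. Cache: [A(c=1)]
  2. access H: MISS. Cache: [A(c=1) H(c=1)]
  3. access H: HIT, count now 2. Cache: [A(c=1) H(c=2)]
  4. access H: HIT, count now 3. Cache: [A(c=1) H(c=3)]
  5. access A: HIT, count now 2. Cache: [A(c=2) H(c=3)]
  6. access H: HIT, count now 4. Cache: [A(c=2) H(c=4)]
  7. access H: HIT, count now 5. Cache: [A(c=2) H(c=5)]
  8. access H: HIT, count now 6. Cache: [A(c=2) H(c=6)]
  9. access H: HIT, count now 7. Cache: [A(c=2) H(c=7)]
  10. access Y: MISS, evict A(c=2). Cache: [Y(c=1) H(c=7)]
Total: 7 hits, 3 misses, 1 evictions

Answer: H Y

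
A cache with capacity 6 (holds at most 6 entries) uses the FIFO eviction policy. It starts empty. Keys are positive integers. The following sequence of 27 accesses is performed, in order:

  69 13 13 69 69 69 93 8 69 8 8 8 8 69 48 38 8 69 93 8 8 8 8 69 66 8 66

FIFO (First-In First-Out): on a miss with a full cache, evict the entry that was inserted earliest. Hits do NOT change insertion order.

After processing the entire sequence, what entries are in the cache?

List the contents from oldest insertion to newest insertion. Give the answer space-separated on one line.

FIFO simulation (capacity=6):
  1. access 69: MISS. Cache (old->new): [69]
  2. access 13: MISS. Cache (old->new): [69 13]
  3. access 13: HIT. Cache (old->new): [69 13]
  4. access 69: HIT. Cache (old->new): [69 13]
  5. access 69: HIT. Cache (old->new): [69 13]
  6. access 69: HIT. Cache (old->new): [69 13]
  7. access 93: MISS. Cache (old->new): [69 13 93]
  8. access 8: MISS. Cache (old->new): [69 13 93 8]
  9. access 69: HIT. Cache (old->new): [69 13 93 8]
  10. access 8: HIT. Cache (old->new): [69 13 93 8]
  11. access 8: HIT. Cache (old->new): [69 13 93 8]
  12. access 8: HIT. Cache (old->new): [69 13 93 8]
  13. access 8: HIT. Cache (old->new): [69 13 93 8]
  14. access 69: HIT. Cache (old->new): [69 13 93 8]
  15. access 48: MISS. Cache (old->new): [69 13 93 8 48]
  16. access 38: MISS. Cache (old->new): [69 13 93 8 48 38]
  17. access 8: HIT. Cache (old->new): [69 13 93 8 48 38]
  18. access 69: HIT. Cache (old->new): [69 13 93 8 48 38]
  19. access 93: HIT. Cache (old->new): [69 13 93 8 48 38]
  20. access 8: HIT. Cache (old->new): [69 13 93 8 48 38]
  21. access 8: HIT. Cache (old->new): [69 13 93 8 48 38]
  22. access 8: HIT. Cache (old->new): [69 13 93 8 48 38]
  23. access 8: HIT. Cache (old->new): [69 13 93 8 48 38]
  24. access 69: HIT. Cache (old->new): [69 13 93 8 48 38]
  25. access 66: MISS, evict 69. Cache (old->new): [13 93 8 48 38 66]
  26. access 8: HIT. Cache (old->new): [13 93 8 48 38 66]
  27. access 66: HIT. Cache (old->new): [13 93 8 48 38 66]
Total: 20 hits, 7 misses, 1 evictions

Answer: 13 93 8 48 38 66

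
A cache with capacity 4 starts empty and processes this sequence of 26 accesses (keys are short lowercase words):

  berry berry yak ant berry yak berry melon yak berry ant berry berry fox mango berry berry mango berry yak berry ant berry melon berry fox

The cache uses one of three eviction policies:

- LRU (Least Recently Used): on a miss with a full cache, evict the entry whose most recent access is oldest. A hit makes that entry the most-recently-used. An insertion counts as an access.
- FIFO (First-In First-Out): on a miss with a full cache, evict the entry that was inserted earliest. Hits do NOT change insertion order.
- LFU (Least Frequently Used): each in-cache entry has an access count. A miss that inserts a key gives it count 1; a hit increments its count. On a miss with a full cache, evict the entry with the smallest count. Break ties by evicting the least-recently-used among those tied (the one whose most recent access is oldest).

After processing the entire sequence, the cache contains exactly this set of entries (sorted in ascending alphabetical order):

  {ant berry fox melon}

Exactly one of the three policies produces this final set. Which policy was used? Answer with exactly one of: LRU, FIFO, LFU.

Simulating under each policy and comparing final sets:
  LRU: final set = {ant berry fox melon} -> MATCHES target
  FIFO: final set = {ant fox melon yak} -> differs
  LFU: final set = {ant berry fox yak} -> differs
Only LRU produces the target set.

Answer: LRU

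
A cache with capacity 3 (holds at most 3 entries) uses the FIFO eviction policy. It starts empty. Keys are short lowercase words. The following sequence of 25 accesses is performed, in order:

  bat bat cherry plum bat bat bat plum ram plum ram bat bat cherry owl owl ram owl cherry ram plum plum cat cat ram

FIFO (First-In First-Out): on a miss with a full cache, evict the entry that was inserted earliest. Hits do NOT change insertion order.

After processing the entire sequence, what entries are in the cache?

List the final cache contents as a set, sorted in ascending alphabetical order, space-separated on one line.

Answer: cat plum ram

Derivation:
FIFO simulation (capacity=3):
  1. access bat: MISS. Cache (old->new): [bat]
  2. access bat: HIT. Cache (old->new): [bat]
  3. access cherry: MISS. Cache (old->new): [bat cherry]
  4. access plum: MISS. Cache (old->new): [bat cherry plum]
  5. access bat: HIT. Cache (old->new): [bat cherry plum]
  6. access bat: HIT. Cache (old->new): [bat cherry plum]
  7. access bat: HIT. Cache (old->new): [bat cherry plum]
  8. access plum: HIT. Cache (old->new): [bat cherry plum]
  9. access ram: MISS, evict bat. Cache (old->new): [cherry plum ram]
  10. access plum: HIT. Cache (old->new): [cherry plum ram]
  11. access ram: HIT. Cache (old->new): [cherry plum ram]
  12. access bat: MISS, evict cherry. Cache (old->new): [plum ram bat]
  13. access bat: HIT. Cache (old->new): [plum ram bat]
  14. access cherry: MISS, evict plum. Cache (old->new): [ram bat cherry]
  15. access owl: MISS, evict ram. Cache (old->new): [bat cherry owl]
  16. access owl: HIT. Cache (old->new): [bat cherry owl]
  17. access ram: MISS, evict bat. Cache (old->new): [cherry owl ram]
  18. access owl: HIT. Cache (old->new): [cherry owl ram]
  19. access cherry: HIT. Cache (old->new): [cherry owl ram]
  20. access ram: HIT. Cache (old->new): [cherry owl ram]
  21. access plum: MISS, evict cherry. Cache (old->new): [owl ram plum]
  22. access plum: HIT. Cache (old->new): [owl ram plum]
  23. access cat: MISS, evict owl. Cache (old->new): [ram plum cat]
  24. access cat: HIT. Cache (old->new): [ram plum cat]
  25. access ram: HIT. Cache (old->new): [ram plum cat]
Total: 15 hits, 10 misses, 7 evictions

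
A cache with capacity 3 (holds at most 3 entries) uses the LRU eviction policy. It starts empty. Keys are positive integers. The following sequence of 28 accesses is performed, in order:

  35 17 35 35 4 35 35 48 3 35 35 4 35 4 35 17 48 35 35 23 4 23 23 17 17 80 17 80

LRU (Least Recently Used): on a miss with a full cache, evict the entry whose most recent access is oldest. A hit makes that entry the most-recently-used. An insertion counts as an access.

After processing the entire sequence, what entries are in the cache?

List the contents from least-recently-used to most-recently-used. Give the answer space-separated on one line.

Answer: 23 17 80

Derivation:
LRU simulation (capacity=3):
  1. access 35: MISS. Cache (LRU->MRU): [35]
  2. access 17: MISS. Cache (LRU->MRU): [35 17]
  3. access 35: HIT. Cache (LRU->MRU): [17 35]
  4. access 35: HIT. Cache (LRU->MRU): [17 35]
  5. access 4: MISS. Cache (LRU->MRU): [17 35 4]
  6. access 35: HIT. Cache (LRU->MRU): [17 4 35]
  7. access 35: HIT. Cache (LRU->MRU): [17 4 35]
  8. access 48: MISS, evict 17. Cache (LRU->MRU): [4 35 48]
  9. access 3: MISS, evict 4. Cache (LRU->MRU): [35 48 3]
  10. access 35: HIT. Cache (LRU->MRU): [48 3 35]
  11. access 35: HIT. Cache (LRU->MRU): [48 3 35]
  12. access 4: MISS, evict 48. Cache (LRU->MRU): [3 35 4]
  13. access 35: HIT. Cache (LRU->MRU): [3 4 35]
  14. access 4: HIT. Cache (LRU->MRU): [3 35 4]
  15. access 35: HIT. Cache (LRU->MRU): [3 4 35]
  16. access 17: MISS, evict 3. Cache (LRU->MRU): [4 35 17]
  17. access 48: MISS, evict 4. Cache (LRU->MRU): [35 17 48]
  18. access 35: HIT. Cache (LRU->MRU): [17 48 35]
  19. access 35: HIT. Cache (LRU->MRU): [17 48 35]
  20. access 23: MISS, evict 17. Cache (LRU->MRU): [48 35 23]
  21. access 4: MISS, evict 48. Cache (LRU->MRU): [35 23 4]
  22. access 23: HIT. Cache (LRU->MRU): [35 4 23]
  23. access 23: HIT. Cache (LRU->MRU): [35 4 23]
  24. access 17: MISS, evict 35. Cache (LRU->MRU): [4 23 17]
  25. access 17: HIT. Cache (LRU->MRU): [4 23 17]
  26. access 80: MISS, evict 4. Cache (LRU->MRU): [23 17 80]
  27. access 17: HIT. Cache (LRU->MRU): [23 80 17]
  28. access 80: HIT. Cache (LRU->MRU): [23 17 80]
Total: 16 hits, 12 misses, 9 evictions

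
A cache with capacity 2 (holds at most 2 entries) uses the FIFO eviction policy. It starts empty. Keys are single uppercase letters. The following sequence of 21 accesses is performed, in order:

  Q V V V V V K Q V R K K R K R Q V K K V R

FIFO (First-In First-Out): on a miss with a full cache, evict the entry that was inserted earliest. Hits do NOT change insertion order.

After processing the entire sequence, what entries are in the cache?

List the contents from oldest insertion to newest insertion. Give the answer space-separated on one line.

Answer: K R

Derivation:
FIFO simulation (capacity=2):
  1. access Q: MISS. Cache (old->new): [Q]
  2. access V: MISS. Cache (old->new): [Q V]
  3. access V: HIT. Cache (old->new): [Q V]
  4. access V: HIT. Cache (old->new): [Q V]
  5. access V: HIT. Cache (old->new): [Q V]
  6. access V: HIT. Cache (old->new): [Q V]
  7. access K: MISS, evict Q. Cache (old->new): [V K]
  8. access Q: MISS, evict V. Cache (old->new): [K Q]
  9. access V: MISS, evict K. Cache (old->new): [Q V]
  10. access R: MISS, evict Q. Cache (old->new): [V R]
  11. access K: MISS, evict V. Cache (old->new): [R K]
  12. access K: HIT. Cache (old->new): [R K]
  13. access R: HIT. Cache (old->new): [R K]
  14. access K: HIT. Cache (old->new): [R K]
  15. access R: HIT. Cache (old->new): [R K]
  16. access Q: MISS, evict R. Cache (old->new): [K Q]
  17. access V: MISS, evict K. Cache (old->new): [Q V]
  18. access K: MISS, evict Q. Cache (old->new): [V K]
  19. access K: HIT. Cache (old->new): [V K]
  20. access V: HIT. Cache (old->new): [V K]
  21. access R: MISS, evict V. Cache (old->new): [K R]
Total: 10 hits, 11 misses, 9 evictions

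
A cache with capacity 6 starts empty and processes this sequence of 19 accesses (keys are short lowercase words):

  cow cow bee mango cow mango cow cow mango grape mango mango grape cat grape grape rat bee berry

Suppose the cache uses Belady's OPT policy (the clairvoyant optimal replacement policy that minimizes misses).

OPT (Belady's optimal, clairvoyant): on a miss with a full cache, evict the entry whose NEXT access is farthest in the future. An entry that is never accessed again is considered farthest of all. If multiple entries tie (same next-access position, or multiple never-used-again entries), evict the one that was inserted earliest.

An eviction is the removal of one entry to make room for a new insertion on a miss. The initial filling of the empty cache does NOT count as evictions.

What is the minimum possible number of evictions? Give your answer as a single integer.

Answer: 1

Derivation:
OPT (Belady) simulation (capacity=6):
  1. access cow: MISS. Cache: [cow]
  2. access cow: HIT. Next use of cow: step 5. Cache: [cow]
  3. access bee: MISS. Cache: [cow bee]
  4. access mango: MISS. Cache: [cow bee mango]
  5. access cow: HIT. Next use of cow: step 7. Cache: [cow bee mango]
  6. access mango: HIT. Next use of mango: step 9. Cache: [cow bee mango]
  7. access cow: HIT. Next use of cow: step 8. Cache: [cow bee mango]
  8. access cow: HIT. Next use of cow: never. Cache: [cow bee mango]
  9. access mango: HIT. Next use of mango: step 11. Cache: [cow bee mango]
  10. access grape: MISS. Cache: [cow bee mango grape]
  11. access mango: HIT. Next use of mango: step 12. Cache: [cow bee mango grape]
  12. access mango: HIT. Next use of mango: never. Cache: [cow bee mango grape]
  13. access grape: HIT. Next use of grape: step 15. Cache: [cow bee mango grape]
  14. access cat: MISS. Cache: [cow bee mango grape cat]
  15. access grape: HIT. Next use of grape: step 16. Cache: [cow bee mango grape cat]
  16. access grape: HIT. Next use of grape: never. Cache: [cow bee mango grape cat]
  17. access rat: MISS. Cache: [cow bee mango grape cat rat]
  18. access bee: HIT. Next use of bee: never. Cache: [cow bee mango grape cat rat]
  19. access berry: MISS, evict cow (next use: never). Cache: [bee mango grape cat rat berry]
Total: 12 hits, 7 misses, 1 evictions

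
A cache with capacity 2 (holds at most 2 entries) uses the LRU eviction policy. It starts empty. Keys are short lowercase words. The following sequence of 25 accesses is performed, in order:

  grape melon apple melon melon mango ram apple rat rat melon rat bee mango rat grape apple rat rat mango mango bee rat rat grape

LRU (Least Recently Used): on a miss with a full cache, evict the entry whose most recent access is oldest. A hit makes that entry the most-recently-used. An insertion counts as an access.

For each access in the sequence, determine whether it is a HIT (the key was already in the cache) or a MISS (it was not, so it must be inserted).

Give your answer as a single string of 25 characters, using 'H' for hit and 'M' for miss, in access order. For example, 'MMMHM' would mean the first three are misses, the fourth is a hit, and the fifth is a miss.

LRU simulation (capacity=2):
  1. access grape: MISS. Cache (LRU->MRU): [grape]
  2. access melon: MISS. Cache (LRU->MRU): [grape melon]
  3. access apple: MISS, evict grape. Cache (LRU->MRU): [melon apple]
  4. access melon: HIT. Cache (LRU->MRU): [apple melon]
  5. access melon: HIT. Cache (LRU->MRU): [apple melon]
  6. access mango: MISS, evict apple. Cache (LRU->MRU): [melon mango]
  7. access ram: MISS, evict melon. Cache (LRU->MRU): [mango ram]
  8. access apple: MISS, evict mango. Cache (LRU->MRU): [ram apple]
  9. access rat: MISS, evict ram. Cache (LRU->MRU): [apple rat]
  10. access rat: HIT. Cache (LRU->MRU): [apple rat]
  11. access melon: MISS, evict apple. Cache (LRU->MRU): [rat melon]
  12. access rat: HIT. Cache (LRU->MRU): [melon rat]
  13. access bee: MISS, evict melon. Cache (LRU->MRU): [rat bee]
  14. access mango: MISS, evict rat. Cache (LRU->MRU): [bee mango]
  15. access rat: MISS, evict bee. Cache (LRU->MRU): [mango rat]
  16. access grape: MISS, evict mango. Cache (LRU->MRU): [rat grape]
  17. access apple: MISS, evict rat. Cache (LRU->MRU): [grape apple]
  18. access rat: MISS, evict grape. Cache (LRU->MRU): [apple rat]
  19. access rat: HIT. Cache (LRU->MRU): [apple rat]
  20. access mango: MISS, evict apple. Cache (LRU->MRU): [rat mango]
  21. access mango: HIT. Cache (LRU->MRU): [rat mango]
  22. access bee: MISS, evict rat. Cache (LRU->MRU): [mango bee]
  23. access rat: MISS, evict mango. Cache (LRU->MRU): [bee rat]
  24. access rat: HIT. Cache (LRU->MRU): [bee rat]
  25. access grape: MISS, evict bee. Cache (LRU->MRU): [rat grape]
Total: 7 hits, 18 misses, 16 evictions

Answer: MMMHHMMMMHMHMMMMMMHMHMMHM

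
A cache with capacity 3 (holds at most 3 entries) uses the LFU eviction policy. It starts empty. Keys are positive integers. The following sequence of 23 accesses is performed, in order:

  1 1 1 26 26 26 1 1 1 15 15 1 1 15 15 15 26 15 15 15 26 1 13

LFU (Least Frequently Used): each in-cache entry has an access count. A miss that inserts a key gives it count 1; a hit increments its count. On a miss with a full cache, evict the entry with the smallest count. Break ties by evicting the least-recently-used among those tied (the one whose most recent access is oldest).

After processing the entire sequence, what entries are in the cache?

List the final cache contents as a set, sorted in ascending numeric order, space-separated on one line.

LFU simulation (capacity=3):
  1. access 1: MISS. Cache: [1(c=1)]
  2. access 1: HIT, count now 2. Cache: [1(c=2)]
  3. access 1: HIT, count now 3. Cache: [1(c=3)]
  4. access 26: MISS. Cache: [26(c=1) 1(c=3)]
  5. access 26: HIT, count now 2. Cache: [26(c=2) 1(c=3)]
  6. access 26: HIT, count now 3. Cache: [1(c=3) 26(c=3)]
  7. access 1: HIT, count now 4. Cache: [26(c=3) 1(c=4)]
  8. access 1: HIT, count now 5. Cache: [26(c=3) 1(c=5)]
  9. access 1: HIT, count now 6. Cache: [26(c=3) 1(c=6)]
  10. access 15: MISS. Cache: [15(c=1) 26(c=3) 1(c=6)]
  11. access 15: HIT, count now 2. Cache: [15(c=2) 26(c=3) 1(c=6)]
  12. access 1: HIT, count now 7. Cache: [15(c=2) 26(c=3) 1(c=7)]
  13. access 1: HIT, count now 8. Cache: [15(c=2) 26(c=3) 1(c=8)]
  14. access 15: HIT, count now 3. Cache: [26(c=3) 15(c=3) 1(c=8)]
  15. access 15: HIT, count now 4. Cache: [26(c=3) 15(c=4) 1(c=8)]
  16. access 15: HIT, count now 5. Cache: [26(c=3) 15(c=5) 1(c=8)]
  17. access 26: HIT, count now 4. Cache: [26(c=4) 15(c=5) 1(c=8)]
  18. access 15: HIT, count now 6. Cache: [26(c=4) 15(c=6) 1(c=8)]
  19. access 15: HIT, count now 7. Cache: [26(c=4) 15(c=7) 1(c=8)]
  20. access 15: HIT, count now 8. Cache: [26(c=4) 1(c=8) 15(c=8)]
  21. access 26: HIT, count now 5. Cache: [26(c=5) 1(c=8) 15(c=8)]
  22. access 1: HIT, count now 9. Cache: [26(c=5) 15(c=8) 1(c=9)]
  23. access 13: MISS, evict 26(c=5). Cache: [13(c=1) 15(c=8) 1(c=9)]
Total: 19 hits, 4 misses, 1 evictions

Answer: 1 13 15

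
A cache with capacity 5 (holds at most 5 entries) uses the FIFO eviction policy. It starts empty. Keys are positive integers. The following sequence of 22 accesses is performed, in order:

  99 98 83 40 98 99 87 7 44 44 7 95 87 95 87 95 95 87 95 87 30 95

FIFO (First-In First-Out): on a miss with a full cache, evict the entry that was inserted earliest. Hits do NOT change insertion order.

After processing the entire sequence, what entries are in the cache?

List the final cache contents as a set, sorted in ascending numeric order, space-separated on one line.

FIFO simulation (capacity=5):
  1. access 99: MISS. Cache (old->new): [99]
  2. access 98: MISS. Cache (old->new): [99 98]
  3. access 83: MISS. Cache (old->new): [99 98 83]
  4. access 40: MISS. Cache (old->new): [99 98 83 40]
  5. access 98: HIT. Cache (old->new): [99 98 83 40]
  6. access 99: HIT. Cache (old->new): [99 98 83 40]
  7. access 87: MISS. Cache (old->new): [99 98 83 40 87]
  8. access 7: MISS, evict 99. Cache (old->new): [98 83 40 87 7]
  9. access 44: MISS, evict 98. Cache (old->new): [83 40 87 7 44]
  10. access 44: HIT. Cache (old->new): [83 40 87 7 44]
  11. access 7: HIT. Cache (old->new): [83 40 87 7 44]
  12. access 95: MISS, evict 83. Cache (old->new): [40 87 7 44 95]
  13. access 87: HIT. Cache (old->new): [40 87 7 44 95]
  14. access 95: HIT. Cache (old->new): [40 87 7 44 95]
  15. access 87: HIT. Cache (old->new): [40 87 7 44 95]
  16. access 95: HIT. Cache (old->new): [40 87 7 44 95]
  17. access 95: HIT. Cache (old->new): [40 87 7 44 95]
  18. access 87: HIT. Cache (old->new): [40 87 7 44 95]
  19. access 95: HIT. Cache (old->new): [40 87 7 44 95]
  20. access 87: HIT. Cache (old->new): [40 87 7 44 95]
  21. access 30: MISS, evict 40. Cache (old->new): [87 7 44 95 30]
  22. access 95: HIT. Cache (old->new): [87 7 44 95 30]
Total: 13 hits, 9 misses, 4 evictions

Answer: 7 30 44 87 95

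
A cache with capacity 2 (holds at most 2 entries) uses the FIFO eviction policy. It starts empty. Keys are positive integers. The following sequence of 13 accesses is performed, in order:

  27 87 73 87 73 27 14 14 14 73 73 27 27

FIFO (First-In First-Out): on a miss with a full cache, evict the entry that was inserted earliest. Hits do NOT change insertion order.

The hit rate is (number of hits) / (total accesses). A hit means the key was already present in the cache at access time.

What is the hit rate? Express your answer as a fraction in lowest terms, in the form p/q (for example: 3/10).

FIFO simulation (capacity=2):
  1. access 27: MISS. Cache (old->new): [27]
  2. access 87: MISS. Cache (old->new): [27 87]
  3. access 73: MISS, evict 27. Cache (old->new): [87 73]
  4. access 87: HIT. Cache (old->new): [87 73]
  5. access 73: HIT. Cache (old->new): [87 73]
  6. access 27: MISS, evict 87. Cache (old->new): [73 27]
  7. access 14: MISS, evict 73. Cache (old->new): [27 14]
  8. access 14: HIT. Cache (old->new): [27 14]
  9. access 14: HIT. Cache (old->new): [27 14]
  10. access 73: MISS, evict 27. Cache (old->new): [14 73]
  11. access 73: HIT. Cache (old->new): [14 73]
  12. access 27: MISS, evict 14. Cache (old->new): [73 27]
  13. access 27: HIT. Cache (old->new): [73 27]
Total: 6 hits, 7 misses, 5 evictions

Hit rate = 6/13

Answer: 6/13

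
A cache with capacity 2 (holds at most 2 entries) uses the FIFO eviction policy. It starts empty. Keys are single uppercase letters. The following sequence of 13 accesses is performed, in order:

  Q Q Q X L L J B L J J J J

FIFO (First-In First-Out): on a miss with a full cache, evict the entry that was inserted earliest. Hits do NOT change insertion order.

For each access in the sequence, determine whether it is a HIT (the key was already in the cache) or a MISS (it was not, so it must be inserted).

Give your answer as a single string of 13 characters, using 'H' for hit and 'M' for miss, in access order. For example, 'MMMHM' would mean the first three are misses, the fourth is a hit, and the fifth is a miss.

Answer: MHHMMHMMMMHHH

Derivation:
FIFO simulation (capacity=2):
  1. access Q: MISS. Cache (old->new): [Q]
  2. access Q: HIT. Cache (old->new): [Q]
  3. access Q: HIT. Cache (old->new): [Q]
  4. access X: MISS. Cache (old->new): [Q X]
  5. access L: MISS, evict Q. Cache (old->new): [X L]
  6. access L: HIT. Cache (old->new): [X L]
  7. access J: MISS, evict X. Cache (old->new): [L J]
  8. access B: MISS, evict L. Cache (old->new): [J B]
  9. access L: MISS, evict J. Cache (old->new): [B L]
  10. access J: MISS, evict B. Cache (old->new): [L J]
  11. access J: HIT. Cache (old->new): [L J]
  12. access J: HIT. Cache (old->new): [L J]
  13. access J: HIT. Cache (old->new): [L J]
Total: 6 hits, 7 misses, 5 evictions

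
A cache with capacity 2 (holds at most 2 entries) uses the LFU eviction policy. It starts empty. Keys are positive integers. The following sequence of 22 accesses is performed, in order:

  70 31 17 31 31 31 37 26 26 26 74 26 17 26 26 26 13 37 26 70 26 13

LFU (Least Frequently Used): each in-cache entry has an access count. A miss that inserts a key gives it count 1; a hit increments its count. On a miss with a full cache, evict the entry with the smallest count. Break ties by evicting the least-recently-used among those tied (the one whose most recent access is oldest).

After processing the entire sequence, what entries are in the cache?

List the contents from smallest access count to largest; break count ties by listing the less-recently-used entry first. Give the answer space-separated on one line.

LFU simulation (capacity=2):
  1. access 70: MISS. Cache: [70(c=1)]
  2. access 31: MISS. Cache: [70(c=1) 31(c=1)]
  3. access 17: MISS, evict 70(c=1). Cache: [31(c=1) 17(c=1)]
  4. access 31: HIT, count now 2. Cache: [17(c=1) 31(c=2)]
  5. access 31: HIT, count now 3. Cache: [17(c=1) 31(c=3)]
  6. access 31: HIT, count now 4. Cache: [17(c=1) 31(c=4)]
  7. access 37: MISS, evict 17(c=1). Cache: [37(c=1) 31(c=4)]
  8. access 26: MISS, evict 37(c=1). Cache: [26(c=1) 31(c=4)]
  9. access 26: HIT, count now 2. Cache: [26(c=2) 31(c=4)]
  10. access 26: HIT, count now 3. Cache: [26(c=3) 31(c=4)]
  11. access 74: MISS, evict 26(c=3). Cache: [74(c=1) 31(c=4)]
  12. access 26: MISS, evict 74(c=1). Cache: [26(c=1) 31(c=4)]
  13. access 17: MISS, evict 26(c=1). Cache: [17(c=1) 31(c=4)]
  14. access 26: MISS, evict 17(c=1). Cache: [26(c=1) 31(c=4)]
  15. access 26: HIT, count now 2. Cache: [26(c=2) 31(c=4)]
  16. access 26: HIT, count now 3. Cache: [26(c=3) 31(c=4)]
  17. access 13: MISS, evict 26(c=3). Cache: [13(c=1) 31(c=4)]
  18. access 37: MISS, evict 13(c=1). Cache: [37(c=1) 31(c=4)]
  19. access 26: MISS, evict 37(c=1). Cache: [26(c=1) 31(c=4)]
  20. access 70: MISS, evict 26(c=1). Cache: [70(c=1) 31(c=4)]
  21. access 26: MISS, evict 70(c=1). Cache: [26(c=1) 31(c=4)]
  22. access 13: MISS, evict 26(c=1). Cache: [13(c=1) 31(c=4)]
Total: 7 hits, 15 misses, 13 evictions

Answer: 13 31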